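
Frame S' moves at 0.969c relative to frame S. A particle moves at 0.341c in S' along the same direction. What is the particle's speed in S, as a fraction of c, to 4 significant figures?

u ≈ 0.9846c

Relativistic velocity addition: u = (u' + v)/(1 + u'v/c²)
= (0.341 + 0.969)/(1 + 0.341×0.969) = 1.310/1.33043 = 0.9846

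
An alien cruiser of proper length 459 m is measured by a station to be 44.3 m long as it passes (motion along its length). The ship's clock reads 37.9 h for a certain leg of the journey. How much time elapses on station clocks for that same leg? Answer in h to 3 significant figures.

Length contraction ⇒ γ = L₀/L = 459/44.3 = 10.361
Time dilation: Δt = γτ₀ = 10.361 × 37.9 h = 393 h

Δt ≈ 393 h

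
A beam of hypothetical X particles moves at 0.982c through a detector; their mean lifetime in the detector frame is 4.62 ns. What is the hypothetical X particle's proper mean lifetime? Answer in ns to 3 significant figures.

γ = 1/√(1 − 0.982²) = 5.2943
Proper time: τ₀ = Δt/γ = 4.62/5.2943 = 0.873 ns

τ₀ ≈ 0.873 ns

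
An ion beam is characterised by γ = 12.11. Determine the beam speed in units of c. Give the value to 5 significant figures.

β ≈ 0.99658

β = √(1 − 1/γ²) = √(1 − 1/12.11²) = √(0.9931811) = 0.99658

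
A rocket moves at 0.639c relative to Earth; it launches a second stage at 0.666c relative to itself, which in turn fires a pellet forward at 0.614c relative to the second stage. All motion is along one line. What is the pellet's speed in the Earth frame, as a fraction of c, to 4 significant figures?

Compose boost 2: (0.666 + 0.639)/(1 + 0.666×0.639) = 1.305/1.42557 = 0.915421
Compose boost 3: (0.614 + 0.915421)/(1 + 0.614×0.915421) = 1.52942/1.56207 = 0.9791

u ≈ 0.9791c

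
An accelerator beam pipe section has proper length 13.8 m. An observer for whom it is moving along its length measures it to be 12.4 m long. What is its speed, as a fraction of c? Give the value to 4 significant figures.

γ = L₀/L = 13.8/12.4 = 1.11290
β = √(1 − 1/γ²) = 0.4389

β ≈ 0.4389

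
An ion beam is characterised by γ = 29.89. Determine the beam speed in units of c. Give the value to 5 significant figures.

β ≈ 0.99944

β = √(1 − 1/γ²) = √(1 − 1/29.89²) = √(0.9988807) = 0.99944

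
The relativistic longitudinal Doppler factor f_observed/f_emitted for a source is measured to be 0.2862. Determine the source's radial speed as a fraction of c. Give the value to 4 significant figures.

β ≈ 0.8486

f_obs/f_src = √((1−β)/(1+β)) = 0.2862  ⇒  (1−β)/(1+β) = 0.0819104
β = |1 − D²|/(1 + D²) = |1 − 0.0819104|/(1 + 0.0819104) = 0.8486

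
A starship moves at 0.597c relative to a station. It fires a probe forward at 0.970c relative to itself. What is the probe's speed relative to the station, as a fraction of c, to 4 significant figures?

u ≈ 0.9923c

Relativistic velocity addition: u = (u' + v)/(1 + u'v/c²)
= (0.970 + 0.597)/(1 + 0.970×0.597) = 1.567/1.57909 = 0.9923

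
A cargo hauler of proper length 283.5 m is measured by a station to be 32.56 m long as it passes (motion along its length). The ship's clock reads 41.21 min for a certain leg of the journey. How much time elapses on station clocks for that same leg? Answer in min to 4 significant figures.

Δt ≈ 358.8 min

Length contraction ⇒ γ = L₀/L = 283.5/32.56 = 8.70700
Time dilation: Δt = γτ₀ = 8.70700 × 41.21 min = 358.8 min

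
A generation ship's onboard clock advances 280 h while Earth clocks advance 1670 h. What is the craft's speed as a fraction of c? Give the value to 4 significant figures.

γ = Δt/τ₀ = 1670/280 = 5.96429
β = √(1 − 1/γ²) = √(1 − 1/5.96429²) = 0.9858

β ≈ 0.9858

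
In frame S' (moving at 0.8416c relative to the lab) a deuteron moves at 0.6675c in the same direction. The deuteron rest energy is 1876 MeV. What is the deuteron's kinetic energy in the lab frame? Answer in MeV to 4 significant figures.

u_lab = (0.6675 + 0.8416)/(1 + 0.6675×0.8416) = 0.9662767
γ = 1/√(1 − 0.9662767²) = 3.88340
K = (γ − 1)m₀c² = (3.88340 − 1) × 1876 = 2.88340 × 1876 = 5409 MeV

K ≈ 5409 MeV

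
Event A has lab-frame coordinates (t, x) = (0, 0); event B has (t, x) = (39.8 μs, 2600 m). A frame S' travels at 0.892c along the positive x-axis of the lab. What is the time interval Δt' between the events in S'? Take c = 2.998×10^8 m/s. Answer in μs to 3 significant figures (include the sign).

γ = 1/√(1 − 0.892²) = 2.2122
Δt' = γ(Δt − vΔx/c²) = 2.2122 × (39.8 μs − 0.892×2600 m / (2.998×10^8 m/s))
= 2.2122 × (32.064 μs) = 70.9 μs

Δt' ≈ 70.9 μs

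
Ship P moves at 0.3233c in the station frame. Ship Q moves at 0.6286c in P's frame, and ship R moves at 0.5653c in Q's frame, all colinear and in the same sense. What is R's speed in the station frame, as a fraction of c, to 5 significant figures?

u ≈ 0.93726c

Compose boost 2: (0.6286 + 0.3233)/(1 + 0.6286×0.3233) = 0.95190/1.203226 = 0.7911229
Compose boost 3: (0.5653 + 0.7911229)/(1 + 0.5653×0.7911229) = 1.356423/1.447222 = 0.93726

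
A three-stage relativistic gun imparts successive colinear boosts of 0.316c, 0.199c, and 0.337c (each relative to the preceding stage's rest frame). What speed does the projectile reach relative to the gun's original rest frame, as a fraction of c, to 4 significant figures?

Compose boost 2: (0.199 + 0.316)/(1 + 0.199×0.316) = 0.5150/1.06288 = 0.484531
Compose boost 3: (0.337 + 0.484531)/(1 + 0.337×0.484531) = 0.821531/1.16329 = 0.7062

u ≈ 0.7062c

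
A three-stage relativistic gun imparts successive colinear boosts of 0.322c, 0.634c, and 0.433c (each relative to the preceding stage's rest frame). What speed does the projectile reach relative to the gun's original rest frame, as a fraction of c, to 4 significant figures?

Compose boost 2: (0.634 + 0.322)/(1 + 0.634×0.322) = 0.9560/1.20415 = 0.793922
Compose boost 3: (0.433 + 0.793922)/(1 + 0.433×0.793922) = 1.22692/1.34377 = 0.9130

u ≈ 0.9130c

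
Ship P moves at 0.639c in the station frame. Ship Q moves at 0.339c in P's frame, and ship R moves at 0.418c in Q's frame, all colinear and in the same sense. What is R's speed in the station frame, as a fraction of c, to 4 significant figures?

Compose boost 2: (0.339 + 0.639)/(1 + 0.339×0.639) = 0.9780/1.21662 = 0.803866
Compose boost 3: (0.418 + 0.803866)/(1 + 0.418×0.803866) = 1.22187/1.33602 = 0.9146

u ≈ 0.9146c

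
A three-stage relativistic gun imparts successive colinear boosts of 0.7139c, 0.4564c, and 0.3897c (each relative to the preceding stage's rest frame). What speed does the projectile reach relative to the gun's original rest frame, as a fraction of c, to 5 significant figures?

Compose boost 2: (0.4564 + 0.7139)/(1 + 0.4564×0.7139) = 1.1703/1.325824 = 0.8826964
Compose boost 3: (0.3897 + 0.8826964)/(1 + 0.3897×0.8826964) = 1.272396/1.343987 = 0.94673

u ≈ 0.94673c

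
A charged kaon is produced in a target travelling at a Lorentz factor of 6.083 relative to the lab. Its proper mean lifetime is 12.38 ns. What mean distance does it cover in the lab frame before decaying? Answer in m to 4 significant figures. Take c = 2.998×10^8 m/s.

d ≈ 22.27 m

β = √(1 − 1/γ²) = √(1 − 1/6.083²) = 0.986395
Dilated lifetime: Δt = γτ₀ = 6.083 × 12.38 ns = 75.3075 ns
d = vΔt = 0.986395c × 75.3075 ns = 2.95721×10^8 m/s × 7.53075×10^-8 s = 22.27 m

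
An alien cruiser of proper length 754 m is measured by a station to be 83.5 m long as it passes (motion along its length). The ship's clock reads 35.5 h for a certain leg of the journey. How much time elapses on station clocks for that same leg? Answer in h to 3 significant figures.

Length contraction ⇒ γ = L₀/L = 754/83.5 = 9.0299
Time dilation: Δt = γτ₀ = 9.0299 × 35.5 h = 321 h

Δt ≈ 321 h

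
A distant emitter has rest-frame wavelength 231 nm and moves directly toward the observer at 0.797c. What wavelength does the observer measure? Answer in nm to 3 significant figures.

Relativistic Doppler: λ_obs = λ_src √((1−β)/(1+β))
= 231 × √(0.20300/1.7970) = 231 × 0.33610 = 77.6 nm

λ_obs ≈ 77.6 nm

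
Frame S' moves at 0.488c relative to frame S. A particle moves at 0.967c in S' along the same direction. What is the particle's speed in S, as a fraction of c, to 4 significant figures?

Relativistic velocity addition: u = (u' + v)/(1 + u'v/c²)
= (0.967 + 0.488)/(1 + 0.967×0.488) = 1.455/1.47190 = 0.9885

u ≈ 0.9885c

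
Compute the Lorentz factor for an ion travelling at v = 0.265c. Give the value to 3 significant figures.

γ = 1/√(1 − β²) = 1/√(1 − 0.265²) = 1/√(0.92978) = 1.04

γ ≈ 1.04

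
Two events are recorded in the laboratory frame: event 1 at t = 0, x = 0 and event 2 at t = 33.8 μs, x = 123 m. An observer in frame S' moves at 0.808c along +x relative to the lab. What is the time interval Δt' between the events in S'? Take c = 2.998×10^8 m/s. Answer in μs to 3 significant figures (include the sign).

Δt' ≈ 56.8 μs

γ = 1/√(1 − 0.808²) = 1.6973
Δt' = γ(Δt − vΔx/c²) = 1.6973 × (33.8 μs − 0.808×123 m / (2.998×10^8 m/s))
= 1.6973 × (33.468 μs) = 56.8 μs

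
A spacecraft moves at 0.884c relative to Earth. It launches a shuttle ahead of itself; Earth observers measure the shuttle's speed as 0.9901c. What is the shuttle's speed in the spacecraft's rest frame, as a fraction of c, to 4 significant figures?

u' ≈ 0.8505c

Inverse velocity addition: u' = (u − v)/(1 − uv/c²)
= (0.9901 − 0.884)/(1 − 0.9901×0.884) = 0.1061/0.124752 = 0.8505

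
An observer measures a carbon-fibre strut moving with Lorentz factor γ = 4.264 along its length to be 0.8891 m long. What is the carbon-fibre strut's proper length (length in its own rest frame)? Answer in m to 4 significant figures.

L₀ ≈ 3.791 m

γ = 4.264 (given)
L₀ = γL = 4.264 × 0.8891 = 3.791 m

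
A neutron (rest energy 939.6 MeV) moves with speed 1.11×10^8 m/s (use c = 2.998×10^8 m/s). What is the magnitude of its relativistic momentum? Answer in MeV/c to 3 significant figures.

β = v/c = 1.11×10^8 / 2.998×10^8 = 0.37025
γ = 1/√(1 − 0.37025²) = 1.0765
p = γβm₀c = 1.0765 × 0.37025 × 939.6 MeV/c = 374 MeV/c

p ≈ 374 MeV/c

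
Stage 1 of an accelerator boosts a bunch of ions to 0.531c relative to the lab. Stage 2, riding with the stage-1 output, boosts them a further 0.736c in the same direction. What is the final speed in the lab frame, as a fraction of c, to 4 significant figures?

Compose boost 2: (0.736 + 0.531)/(1 + 0.736×0.531) = 1.267/1.39082 = 0.9110

u ≈ 0.9110c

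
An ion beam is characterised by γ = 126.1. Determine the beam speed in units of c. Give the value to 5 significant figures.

β = √(1 − 1/γ²) = √(1 − 1/126.1²) = √(0.9999371) = 0.99997

β ≈ 0.99997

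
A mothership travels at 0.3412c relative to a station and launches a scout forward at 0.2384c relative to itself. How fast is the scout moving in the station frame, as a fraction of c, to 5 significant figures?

Compose boost 2: (0.2384 + 0.3412)/(1 + 0.2384×0.3412) = 0.57960/1.081342 = 0.53600

u ≈ 0.53600c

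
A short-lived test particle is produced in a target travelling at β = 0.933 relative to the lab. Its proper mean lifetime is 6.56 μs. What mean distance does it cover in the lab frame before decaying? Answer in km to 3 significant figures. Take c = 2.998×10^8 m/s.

γ = 1/√(1 − 0.933²) = 2.7787
Dilated lifetime: Δt = γτ₀ = 2.7787 × 6.56 μs = 18.228 μs
d = vΔt = 0.933c × 18.228 μs = 2.7971×10^8 m/s × 1.8228×10^-5 s = 5.10 km

d ≈ 5.10 km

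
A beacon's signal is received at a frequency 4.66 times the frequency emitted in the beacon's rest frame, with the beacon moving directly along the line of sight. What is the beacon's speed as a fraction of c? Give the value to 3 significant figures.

β ≈ 0.912

f_obs/f_src = √((1+β)/(1−β)) = 4.66  ⇒  (1+β)/(1−β) = 21.716
β = |1 − D²|/(1 + D²) = |1 − 21.716|/(1 + 21.716) = 0.912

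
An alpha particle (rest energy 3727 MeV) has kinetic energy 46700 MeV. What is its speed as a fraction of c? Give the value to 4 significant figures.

β ≈ 0.9973

γ = 1 + K/(m₀c²) = 1 + 46700/3727 = 13.5302
β = √(1 − 1/γ²) = 0.9973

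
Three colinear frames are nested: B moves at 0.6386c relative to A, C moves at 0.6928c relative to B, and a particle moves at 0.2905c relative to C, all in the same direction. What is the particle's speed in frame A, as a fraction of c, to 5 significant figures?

Compose boost 2: (0.6928 + 0.6386)/(1 + 0.6928×0.6386) = 1.3314/1.442422 = 0.9230308
Compose boost 3: (0.2905 + 0.9230308)/(1 + 0.2905×0.9230308) = 1.213531/1.268140 = 0.95694

u ≈ 0.95694c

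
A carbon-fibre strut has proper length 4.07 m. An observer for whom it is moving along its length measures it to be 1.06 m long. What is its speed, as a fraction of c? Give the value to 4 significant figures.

γ = L₀/L = 4.07/1.06 = 3.83962
β = √(1 − 1/γ²) = 0.9655

β ≈ 0.9655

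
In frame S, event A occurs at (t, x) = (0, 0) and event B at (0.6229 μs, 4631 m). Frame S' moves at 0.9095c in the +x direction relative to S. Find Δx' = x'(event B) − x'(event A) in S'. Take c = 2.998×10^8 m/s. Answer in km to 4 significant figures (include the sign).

Δx' ≈ 10.73 km

γ = 1/√(1 − 0.9095²) = 2.40556
Δx' = γ(Δx − vΔt) = 2.40556 × (4631 m − 0.9095×(2.998×10^8 m/s)×0.6229×10^-6 s)
= 2.40556 × (4461.16 m) = 10.73 km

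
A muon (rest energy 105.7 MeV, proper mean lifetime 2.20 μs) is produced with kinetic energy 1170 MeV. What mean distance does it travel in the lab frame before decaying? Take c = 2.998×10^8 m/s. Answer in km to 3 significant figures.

γ = 1 + K/(m₀c²) = 1 + 1170/105.7 = 12.069
β = √(1 − 1/γ²) = 0.99656
Dilated lifetime: γτ₀ = 12.069 × 2.20 μs = 26.552 μs
d = βc·γτ₀ = 0.99656 × (2.998×10^8 m/s) × 2.6552×10^-5 s = 7.93 km

d ≈ 7.93 km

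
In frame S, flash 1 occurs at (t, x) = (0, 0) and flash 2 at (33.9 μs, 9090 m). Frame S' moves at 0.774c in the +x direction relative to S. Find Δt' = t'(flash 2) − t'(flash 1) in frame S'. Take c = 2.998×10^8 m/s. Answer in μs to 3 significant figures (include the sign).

γ = 1/√(1 − 0.774²) = 1.5793
Δt' = γ(Δt − vΔx/c²) = 1.5793 × (33.9 μs − 0.774×9090 m / (2.998×10^8 m/s))
= 1.5793 × (10.432 μs) = 16.5 μs

Δt' ≈ 16.5 μs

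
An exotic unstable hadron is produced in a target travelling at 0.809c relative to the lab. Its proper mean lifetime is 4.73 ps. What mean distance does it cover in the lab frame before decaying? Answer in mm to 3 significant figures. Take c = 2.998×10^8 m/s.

γ = 1/√(1 − 0.809²) = 1.7012
Dilated lifetime: Δt = γτ₀ = 1.7012 × 4.73 ps = 8.0468 ps
d = vΔt = 0.809c × 8.0468 ps = 2.4254×10^8 m/s × 8.0468×10^-12 s = 1.95 mm

d ≈ 1.95 mm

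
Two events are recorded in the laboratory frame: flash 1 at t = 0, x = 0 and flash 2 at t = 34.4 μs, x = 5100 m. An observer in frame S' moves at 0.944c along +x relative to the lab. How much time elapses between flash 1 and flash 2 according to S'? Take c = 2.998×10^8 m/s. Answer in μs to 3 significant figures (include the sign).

Δt' ≈ 55.6 μs

γ = 1/√(1 − 0.944²) = 3.0308
Δt' = γ(Δt − vΔx/c²) = 3.0308 × (34.4 μs − 0.944×5100 m / (2.998×10^8 m/s))
= 3.0308 × (18.341 μs) = 55.6 μs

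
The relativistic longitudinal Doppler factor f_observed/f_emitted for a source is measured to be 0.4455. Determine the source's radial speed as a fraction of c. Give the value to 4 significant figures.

f_obs/f_src = √((1−β)/(1+β)) = 0.4455  ⇒  (1−β)/(1+β) = 0.198470
β = |1 − D²|/(1 + D²) = |1 − 0.198470|/(1 + 0.198470) = 0.6688

β ≈ 0.6688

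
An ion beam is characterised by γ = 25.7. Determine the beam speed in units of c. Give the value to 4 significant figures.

β ≈ 0.9992

β = √(1 − 1/γ²) = √(1 − 1/25.7²) = √(0.998486) = 0.9992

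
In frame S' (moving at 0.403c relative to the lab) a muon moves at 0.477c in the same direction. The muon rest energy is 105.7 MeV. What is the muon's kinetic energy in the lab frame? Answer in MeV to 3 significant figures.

K ≈ 51.0 MeV

u_lab = (0.477 + 0.403)/(1 + 0.477×0.403) = 0.738112
γ = 1/√(1 − 0.738112²) = 1.4822
K = (γ − 1)m₀c² = (1.4822 − 1) × 105.7 = 0.48219 × 105.7 = 51.0 MeV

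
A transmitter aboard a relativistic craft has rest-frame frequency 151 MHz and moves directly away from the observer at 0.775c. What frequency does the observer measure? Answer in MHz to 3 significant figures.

Relativistic Doppler: f_obs = f_src √((1−β)/(1+β))
= 151 × √(0.22500/1.7750) = 151 × 0.35603 = 53.8 MHz

f_obs ≈ 53.8 MHz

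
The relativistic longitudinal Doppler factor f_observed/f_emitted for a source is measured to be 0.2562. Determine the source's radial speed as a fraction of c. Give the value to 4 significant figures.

β ≈ 0.8768

f_obs/f_src = √((1−β)/(1+β)) = 0.2562  ⇒  (1−β)/(1+β) = 0.0656384
β = |1 − D²|/(1 + D²) = |1 − 0.0656384|/(1 + 0.0656384) = 0.8768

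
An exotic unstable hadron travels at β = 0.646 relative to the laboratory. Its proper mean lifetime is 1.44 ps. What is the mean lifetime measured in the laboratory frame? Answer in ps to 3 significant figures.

γ = 1/√(1 − 0.646²) = 1.3100
Time dilation: Δt = γτ₀ = 1.3100 × 1.44 ps = 1.89 ps

Δt ≈ 1.89 ps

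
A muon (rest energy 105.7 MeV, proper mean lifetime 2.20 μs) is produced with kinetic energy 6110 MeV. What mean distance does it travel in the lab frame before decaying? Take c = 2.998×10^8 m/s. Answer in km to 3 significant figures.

γ = 1 + K/(m₀c²) = 1 + 6110/105.7 = 58.805
β = √(1 − 1/γ²) = 0.99986
Dilated lifetime: γτ₀ = 58.805 × 2.20 μs = 129.37 μs
d = βc·γτ₀ = 0.99986 × (2.998×10^8 m/s) × 0.00012937 s = 38.8 km

d ≈ 38.8 km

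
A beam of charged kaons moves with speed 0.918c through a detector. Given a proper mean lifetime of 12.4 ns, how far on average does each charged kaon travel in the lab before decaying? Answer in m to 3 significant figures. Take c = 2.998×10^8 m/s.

γ = 1/√(1 − 0.918²) = 2.5216
Dilated lifetime: Δt = γτ₀ = 2.5216 × 12.4 ns = 31.267 ns
d = vΔt = 0.918c × 31.267 ns = 2.7522×10^8 m/s × 3.1267×10^-8 s = 8.61 m

d ≈ 8.61 m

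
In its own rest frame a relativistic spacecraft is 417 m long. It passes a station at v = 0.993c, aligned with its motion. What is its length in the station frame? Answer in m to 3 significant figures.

γ = 1/√(1 − 0.993²) = 8.4664
Length contraction: L = L₀/γ = 417/8.4664 = 49.3 m

L ≈ 49.3 m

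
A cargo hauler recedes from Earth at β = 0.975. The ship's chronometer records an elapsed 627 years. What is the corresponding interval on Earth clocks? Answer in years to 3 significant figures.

Δt ≈ 2820 years

γ = 1/√(1 − 0.975²) = 4.5004
Time dilation: Δt = γτ₀ = 4.5004 × 627 years = 2820 years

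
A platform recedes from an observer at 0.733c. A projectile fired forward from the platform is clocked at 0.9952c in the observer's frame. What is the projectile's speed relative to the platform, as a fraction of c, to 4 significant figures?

u' ≈ 0.9693c

Inverse velocity addition: u' = (u − v)/(1 − uv/c²)
= (0.9952 − 0.733)/(1 − 0.9952×0.733) = 0.2622/0.270518 = 0.9693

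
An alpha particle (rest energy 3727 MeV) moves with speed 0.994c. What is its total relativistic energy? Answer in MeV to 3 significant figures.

E ≈ 34100 MeV

γ = 1/√(1 − 0.994²) = 9.1424
E = γm₀c² = 9.1424 × 3727 MeV = 34100 MeV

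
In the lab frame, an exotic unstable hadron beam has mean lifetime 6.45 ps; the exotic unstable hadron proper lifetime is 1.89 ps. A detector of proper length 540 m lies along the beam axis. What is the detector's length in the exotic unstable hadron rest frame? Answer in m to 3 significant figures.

L ≈ 158 m

Time dilation ⇒ γ = Δt/τ₀ = 6.45/1.89 = 3.4127
Length contraction: L = L₀/γ = 540/3.4127 = 158 m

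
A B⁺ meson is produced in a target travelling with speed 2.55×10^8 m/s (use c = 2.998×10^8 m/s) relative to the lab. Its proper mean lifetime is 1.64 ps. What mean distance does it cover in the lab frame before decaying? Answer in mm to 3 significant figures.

β = v/c = 2.55×10^8 / 2.998×10^8 = 0.85057
γ = 1/√(1 − 0.85057²) = 1.9016
Dilated lifetime: Δt = γτ₀ = 1.9016 × 1.64 ps = 3.1187 ps
d = vΔt = 0.85057c × 3.1187 ps = 2.5500×10^8 m/s × 3.1187×10^-12 s = 0.795 mm

d ≈ 0.795 mm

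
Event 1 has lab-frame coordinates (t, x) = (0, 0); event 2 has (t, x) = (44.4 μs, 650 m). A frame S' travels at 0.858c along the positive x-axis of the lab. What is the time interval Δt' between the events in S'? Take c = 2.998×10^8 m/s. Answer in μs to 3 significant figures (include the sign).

Δt' ≈ 82.8 μs

γ = 1/√(1 − 0.858²) = 1.9469
Δt' = γ(Δt − vΔx/c²) = 1.9469 × (44.4 μs − 0.858×650 m / (2.998×10^8 m/s))
= 1.9469 × (42.540 μs) = 82.8 μs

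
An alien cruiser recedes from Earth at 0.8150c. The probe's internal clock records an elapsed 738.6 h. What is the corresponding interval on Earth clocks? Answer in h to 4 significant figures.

Δt ≈ 1275 h

γ = 1/√(1 − 0.8150²) = 1.72574
Time dilation: Δt = γτ₀ = 1.72574 × 738.6 h = 1275 h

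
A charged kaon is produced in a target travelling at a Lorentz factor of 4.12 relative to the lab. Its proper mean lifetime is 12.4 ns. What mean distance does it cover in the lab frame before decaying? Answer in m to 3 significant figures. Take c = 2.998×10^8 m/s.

β = √(1 − 1/γ²) = √(1 − 1/4.12²) = 0.97010
Dilated lifetime: Δt = γτ₀ = 4.12 × 12.4 ns = 51.088 ns
d = vΔt = 0.97010c × 51.088 ns = 2.9084×10^8 m/s × 5.1088×10^-8 s = 14.9 m

d ≈ 14.9 m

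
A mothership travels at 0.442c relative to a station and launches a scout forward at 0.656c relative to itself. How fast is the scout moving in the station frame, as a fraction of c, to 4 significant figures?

u ≈ 0.8512c

Compose boost 2: (0.656 + 0.442)/(1 + 0.656×0.442) = 1.098/1.28995 = 0.8512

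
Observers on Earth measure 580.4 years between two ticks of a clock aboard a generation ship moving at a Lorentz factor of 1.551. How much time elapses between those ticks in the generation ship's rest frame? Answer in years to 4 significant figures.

τ₀ ≈ 374.2 years

γ = 1.551 (given)
Proper time: τ₀ = Δt/γ = 580.4/1.551 = 374.2 years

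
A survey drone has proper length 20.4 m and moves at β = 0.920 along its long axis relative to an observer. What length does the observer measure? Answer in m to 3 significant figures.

γ = 1/√(1 − 0.920²) = 2.5516
Length contraction: L = L₀/γ = 20.4/2.5516 = 8.00 m

L ≈ 8.00 m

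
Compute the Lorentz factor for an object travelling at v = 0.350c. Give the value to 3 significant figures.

γ = 1/√(1 − β²) = 1/√(1 − 0.350²) = 1/√(0.87750) = 1.07

γ ≈ 1.07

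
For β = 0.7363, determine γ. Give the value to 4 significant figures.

γ = 1/√(1 − β²) = 1/√(1 − 0.7363²) = 1/√(0.457862) = 1.478

γ ≈ 1.478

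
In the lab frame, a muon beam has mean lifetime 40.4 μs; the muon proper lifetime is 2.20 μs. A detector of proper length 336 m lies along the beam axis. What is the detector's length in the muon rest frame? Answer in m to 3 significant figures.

L ≈ 18.3 m

Time dilation ⇒ γ = Δt/τ₀ = 40.4/2.20 = 18.364
Length contraction: L = L₀/γ = 336/18.364 = 18.3 m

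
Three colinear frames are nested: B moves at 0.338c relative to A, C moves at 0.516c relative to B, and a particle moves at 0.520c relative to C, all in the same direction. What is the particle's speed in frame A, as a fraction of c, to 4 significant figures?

u ≈ 0.9050c

Compose boost 2: (0.516 + 0.338)/(1 + 0.516×0.338) = 0.8540/1.17441 = 0.727175
Compose boost 3: (0.520 + 0.727175)/(1 + 0.520×0.727175) = 1.24717/1.37813 = 0.9050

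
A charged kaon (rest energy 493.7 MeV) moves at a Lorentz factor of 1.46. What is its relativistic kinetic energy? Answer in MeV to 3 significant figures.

γ = 1.46 (given)
K = (γ − 1)m₀c² = (1.46 − 1) × 493.7 MeV = 0.46000 × 493.7 MeV = 227 MeV

K ≈ 227 MeV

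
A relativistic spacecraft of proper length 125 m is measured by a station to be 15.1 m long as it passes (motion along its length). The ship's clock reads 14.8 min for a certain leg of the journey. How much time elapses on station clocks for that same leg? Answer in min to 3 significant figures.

Δt ≈ 123 min

Length contraction ⇒ γ = L₀/L = 125/15.1 = 8.2781
Time dilation: Δt = γτ₀ = 8.2781 × 14.8 min = 123 min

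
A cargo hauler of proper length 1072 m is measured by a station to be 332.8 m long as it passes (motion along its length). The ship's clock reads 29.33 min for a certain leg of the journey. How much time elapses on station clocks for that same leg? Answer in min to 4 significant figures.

Δt ≈ 94.48 min

Length contraction ⇒ γ = L₀/L = 1072/332.8 = 3.22115
Time dilation: Δt = γτ₀ = 3.22115 × 29.33 min = 94.48 min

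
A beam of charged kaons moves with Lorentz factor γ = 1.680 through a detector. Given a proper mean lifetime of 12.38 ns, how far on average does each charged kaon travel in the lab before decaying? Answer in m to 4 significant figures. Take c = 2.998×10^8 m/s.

β = √(1 − 1/γ²) = √(1 − 1/1.680²) = 0.803549
Dilated lifetime: Δt = γτ₀ = 1.680 × 12.38 ns = 20.7984 ns
d = vΔt = 0.803549c × 20.7984 ns = 2.40904×10^8 m/s × 2.07984×10^-8 s = 5.010 m

d ≈ 5.010 m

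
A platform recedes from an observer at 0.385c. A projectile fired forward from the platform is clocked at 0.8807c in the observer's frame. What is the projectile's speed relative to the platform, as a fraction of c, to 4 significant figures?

u' ≈ 0.7500c

Inverse velocity addition: u' = (u − v)/(1 − uv/c²)
= (0.8807 − 0.385)/(1 − 0.8807×0.385) = 0.4957/0.660930 = 0.7500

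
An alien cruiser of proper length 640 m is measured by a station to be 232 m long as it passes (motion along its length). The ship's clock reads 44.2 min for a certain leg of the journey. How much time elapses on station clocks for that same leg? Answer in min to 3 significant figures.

Δt ≈ 122 min

Length contraction ⇒ γ = L₀/L = 640/232 = 2.7586
Time dilation: Δt = γτ₀ = 2.7586 × 44.2 min = 122 min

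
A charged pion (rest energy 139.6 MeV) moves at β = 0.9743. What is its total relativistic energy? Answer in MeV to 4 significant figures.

E ≈ 619.7 MeV

γ = 1/√(1 − 0.9743²) = 4.43943
E = γm₀c² = 4.43943 × 139.6 MeV = 619.7 MeV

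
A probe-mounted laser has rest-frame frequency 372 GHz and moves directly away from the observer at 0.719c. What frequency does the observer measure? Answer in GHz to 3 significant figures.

Relativistic Doppler: f_obs = f_src √((1−β)/(1+β))
= 372 × √(0.28100/1.7190) = 372 × 0.40431 = 150 GHz

f_obs ≈ 150 GHz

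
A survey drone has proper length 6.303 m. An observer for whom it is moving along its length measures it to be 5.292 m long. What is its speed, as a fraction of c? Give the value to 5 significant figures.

γ = L₀/L = 6.303/5.292 = 1.191043
β = √(1 − 1/γ²) = 0.54320

β ≈ 0.54320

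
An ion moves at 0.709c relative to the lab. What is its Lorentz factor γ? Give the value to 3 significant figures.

γ = 1/√(1 − β²) = 1/√(1 − 0.709²) = 1/√(0.49732) = 1.42

γ ≈ 1.42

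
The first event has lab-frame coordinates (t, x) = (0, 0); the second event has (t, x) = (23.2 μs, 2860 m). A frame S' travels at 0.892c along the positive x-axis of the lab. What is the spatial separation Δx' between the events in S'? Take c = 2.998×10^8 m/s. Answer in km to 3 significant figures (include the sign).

γ = 1/√(1 − 0.892²) = 2.2122
Δx' = γ(Δx − vΔt) = 2.2122 × (2860 m − 0.892×(2.998×10^8 m/s)×23.2×10^-6 s)
= 2.2122 × (-3344.2 m) = -7.40 km

Δx' ≈ -7.40 km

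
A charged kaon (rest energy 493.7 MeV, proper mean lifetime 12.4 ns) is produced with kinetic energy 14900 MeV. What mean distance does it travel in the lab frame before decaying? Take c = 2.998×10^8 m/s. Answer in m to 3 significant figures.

d ≈ 116 m

γ = 1 + K/(m₀c²) = 1 + 14900/493.7 = 31.180
β = √(1 − 1/γ²) = 0.99949
Dilated lifetime: γτ₀ = 31.180 × 12.4 ns = 386.64 ns
d = βc·γτ₀ = 0.99949 × (2.998×10^8 m/s) × 3.8664×10^-7 s = 116 m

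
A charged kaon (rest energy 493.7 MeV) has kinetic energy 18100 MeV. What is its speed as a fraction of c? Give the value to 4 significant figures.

β ≈ 0.9996

γ = 1 + K/(m₀c²) = 1 + 18100/493.7 = 37.6619
β = √(1 − 1/γ²) = 0.9996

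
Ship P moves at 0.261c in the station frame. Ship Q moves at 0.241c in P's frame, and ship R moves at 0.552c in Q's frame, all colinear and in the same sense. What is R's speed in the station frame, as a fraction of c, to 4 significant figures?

u ≈ 0.8125c

Compose boost 2: (0.241 + 0.261)/(1 + 0.241×0.261) = 0.5020/1.06290 = 0.472292
Compose boost 3: (0.552 + 0.472292)/(1 + 0.552×0.472292) = 1.02429/1.26071 = 0.8125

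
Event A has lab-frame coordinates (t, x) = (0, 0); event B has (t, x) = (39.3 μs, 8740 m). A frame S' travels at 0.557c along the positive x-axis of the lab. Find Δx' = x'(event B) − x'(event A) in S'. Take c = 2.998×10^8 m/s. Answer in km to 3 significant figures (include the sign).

γ = 1/√(1 − 0.557²) = 1.2041
Δx' = γ(Δx − vΔt) = 1.2041 × (8740 m − 0.557×(2.998×10^8 m/s)×39.3×10^-6 s)
= 1.2041 × (2177.3 m) = 2.62 km

Δx' ≈ 2.62 km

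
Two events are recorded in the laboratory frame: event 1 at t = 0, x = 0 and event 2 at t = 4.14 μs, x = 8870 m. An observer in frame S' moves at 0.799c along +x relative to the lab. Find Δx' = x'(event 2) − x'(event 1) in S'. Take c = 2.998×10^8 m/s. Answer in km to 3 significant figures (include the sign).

γ = 1/√(1 − 0.799²) = 1.6630
Δx' = γ(Δx − vΔt) = 1.6630 × (8870 m − 0.799×(2.998×10^8 m/s)×4.14×10^-6 s)
= 1.6630 × (7878.3 m) = 13.1 km

Δx' ≈ 13.1 km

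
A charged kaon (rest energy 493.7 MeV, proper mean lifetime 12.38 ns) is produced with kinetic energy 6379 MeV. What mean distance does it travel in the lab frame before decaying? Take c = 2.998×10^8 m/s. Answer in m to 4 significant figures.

γ = 1 + K/(m₀c²) = 1 + 6379/493.7 = 13.9208
β = √(1 − 1/γ²) = 0.997417
Dilated lifetime: γτ₀ = 13.9208 × 12.38 ns = 172.340 ns
d = βc·γτ₀ = 0.997417 × (2.998×10^8 m/s) × 1.72340×10^-7 s = 51.53 m

d ≈ 51.53 m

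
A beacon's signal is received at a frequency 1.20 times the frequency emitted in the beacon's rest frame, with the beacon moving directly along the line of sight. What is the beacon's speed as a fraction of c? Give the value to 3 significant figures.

f_obs/f_src = √((1+β)/(1−β)) = 1.20  ⇒  (1+β)/(1−β) = 1.4400
β = |1 − D²|/(1 + D²) = |1 − 1.4400|/(1 + 1.4400) = 0.180

β ≈ 0.180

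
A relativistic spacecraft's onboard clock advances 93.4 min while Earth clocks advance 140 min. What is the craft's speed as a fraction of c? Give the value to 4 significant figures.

γ = Δt/τ₀ = 140/93.4 = 1.49893
β = √(1 − 1/γ²) = √(1 − 1/1.49893²) = 0.7449

β ≈ 0.7449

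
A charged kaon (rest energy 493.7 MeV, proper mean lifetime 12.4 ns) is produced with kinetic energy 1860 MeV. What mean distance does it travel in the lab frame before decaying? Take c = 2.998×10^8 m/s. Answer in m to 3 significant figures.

γ = 1 + K/(m₀c²) = 1 + 1860/493.7 = 4.7675
β = √(1 − 1/γ²) = 0.97775
Dilated lifetime: γτ₀ = 4.7675 × 12.4 ns = 59.117 ns
d = βc·γτ₀ = 0.97775 × (2.998×10^8 m/s) × 5.9117×10^-8 s = 17.3 m

d ≈ 17.3 m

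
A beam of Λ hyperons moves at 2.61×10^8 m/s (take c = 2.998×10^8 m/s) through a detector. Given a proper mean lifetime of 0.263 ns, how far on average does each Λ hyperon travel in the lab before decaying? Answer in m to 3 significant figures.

d ≈ 0.140 m

β = v/c = 2.61×10^8 / 2.998×10^8 = 0.87058
γ = 1/√(1 − 0.87058²) = 2.0324
Dilated lifetime: Δt = γτ₀ = 2.0324 × 0.263 ns = 0.53452 ns
d = vΔt = 0.87058c × 0.53452 ns = 2.6100×10^8 m/s × 5.3452×10^-10 s = 0.140 m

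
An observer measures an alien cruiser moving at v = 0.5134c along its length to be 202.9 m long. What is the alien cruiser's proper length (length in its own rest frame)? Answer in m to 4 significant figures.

γ = 1/√(1 − 0.5134²) = 1.16530
L₀ = γL = 1.16530 × 202.9 = 236.4 m

L₀ ≈ 236.4 m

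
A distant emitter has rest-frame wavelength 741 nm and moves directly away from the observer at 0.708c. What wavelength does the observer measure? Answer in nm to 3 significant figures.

λ_obs ≈ 1790 nm

Relativistic Doppler: λ_obs = λ_src √((1+β)/(1−β))
= 741 × √(1.7080/0.29200) = 741 × 2.4185 = 1790 nm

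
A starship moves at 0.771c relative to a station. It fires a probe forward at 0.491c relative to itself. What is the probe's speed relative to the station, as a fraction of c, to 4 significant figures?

Relativistic velocity addition: u = (u' + v)/(1 + u'v/c²)
= (0.491 + 0.771)/(1 + 0.491×0.771) = 1.262/1.37856 = 0.9154

u ≈ 0.9154c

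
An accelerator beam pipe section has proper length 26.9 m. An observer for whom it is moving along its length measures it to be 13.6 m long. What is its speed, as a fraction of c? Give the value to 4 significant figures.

γ = L₀/L = 26.9/13.6 = 1.97794
β = √(1 − 1/γ²) = 0.8628

β ≈ 0.8628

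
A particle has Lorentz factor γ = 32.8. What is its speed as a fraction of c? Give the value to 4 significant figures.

β ≈ 0.9995

β = √(1 − 1/γ²) = √(1 − 1/32.8²) = √(0.999070) = 0.9995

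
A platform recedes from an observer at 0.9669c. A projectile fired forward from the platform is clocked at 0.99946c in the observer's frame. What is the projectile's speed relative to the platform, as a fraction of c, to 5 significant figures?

u' ≈ 0.96841c

Inverse velocity addition: u' = (u − v)/(1 − uv/c²)
= (0.99946 − 0.9669)/(1 − 0.99946×0.9669) = 0.032560/0.03362213 = 0.96841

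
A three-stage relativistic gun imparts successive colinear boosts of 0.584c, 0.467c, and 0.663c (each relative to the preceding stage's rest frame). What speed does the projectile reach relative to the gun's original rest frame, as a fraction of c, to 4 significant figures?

u ≈ 0.9621c

Compose boost 2: (0.467 + 0.584)/(1 + 0.467×0.584) = 1.051/1.27273 = 0.825785
Compose boost 3: (0.663 + 0.825785)/(1 + 0.663×0.825785) = 1.48879/1.54750 = 0.9621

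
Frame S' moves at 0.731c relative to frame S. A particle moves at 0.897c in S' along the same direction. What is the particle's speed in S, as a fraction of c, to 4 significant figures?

u ≈ 0.9833c

Relativistic velocity addition: u = (u' + v)/(1 + u'v/c²)
= (0.897 + 0.731)/(1 + 0.897×0.731) = 1.628/1.65571 = 0.9833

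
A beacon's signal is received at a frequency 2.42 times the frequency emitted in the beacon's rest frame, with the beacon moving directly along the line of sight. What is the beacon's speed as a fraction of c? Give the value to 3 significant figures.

f_obs/f_src = √((1+β)/(1−β)) = 2.42  ⇒  (1+β)/(1−β) = 5.8564
β = |1 − D²|/(1 + D²) = |1 − 5.8564|/(1 + 5.8564) = 0.708

β ≈ 0.708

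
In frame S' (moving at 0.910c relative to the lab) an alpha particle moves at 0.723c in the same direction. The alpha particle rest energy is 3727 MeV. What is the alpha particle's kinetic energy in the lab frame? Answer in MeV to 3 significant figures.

K ≈ 17800 MeV

u_lab = (0.723 + 0.910)/(1 + 0.723×0.910) = 0.984963
γ = 1/√(1 − 0.984963²) = 5.7882
K = (γ − 1)m₀c² = (5.7882 − 1) × 3727 = 4.7882 × 3727 = 17800 MeV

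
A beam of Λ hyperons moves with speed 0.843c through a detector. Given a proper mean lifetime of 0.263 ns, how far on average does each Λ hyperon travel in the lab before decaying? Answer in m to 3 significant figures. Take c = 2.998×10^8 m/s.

γ = 1/√(1 − 0.843²) = 1.8590
Dilated lifetime: Δt = γτ₀ = 1.8590 × 0.263 ns = 0.48893 ns
d = vΔt = 0.843c × 0.48893 ns = 2.5273×10^8 m/s × 4.8893×10^-10 s = 0.124 m

d ≈ 0.124 m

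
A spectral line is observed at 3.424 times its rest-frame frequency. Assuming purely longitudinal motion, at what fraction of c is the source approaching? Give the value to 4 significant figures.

f_obs/f_src = √((1+β)/(1−β)) = 3.424  ⇒  (1+β)/(1−β) = 11.7238
β = |1 − D²|/(1 + D²) = |1 − 11.7238|/(1 + 11.7238) = 0.8428

β ≈ 0.8428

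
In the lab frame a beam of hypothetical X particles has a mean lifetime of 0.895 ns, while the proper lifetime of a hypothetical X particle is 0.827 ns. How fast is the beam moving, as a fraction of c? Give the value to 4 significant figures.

γ = Δt/τ₀ = 0.895/0.827 = 1.08222
β = √(1 − 1/γ²) = √(1 − 1/1.08222²) = 0.3823

β ≈ 0.3823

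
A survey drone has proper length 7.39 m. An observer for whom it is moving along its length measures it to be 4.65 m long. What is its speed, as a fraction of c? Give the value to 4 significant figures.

γ = L₀/L = 7.39/4.65 = 1.58925
β = √(1 − 1/γ²) = 0.7772

β ≈ 0.7772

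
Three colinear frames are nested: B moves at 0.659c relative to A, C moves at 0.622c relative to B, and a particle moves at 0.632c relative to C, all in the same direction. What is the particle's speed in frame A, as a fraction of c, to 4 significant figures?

u ≈ 0.9786c

Compose boost 2: (0.622 + 0.659)/(1 + 0.622×0.659) = 1.281/1.40990 = 0.908576
Compose boost 3: (0.632 + 0.908576)/(1 + 0.632×0.908576) = 1.54058/1.57422 = 0.9786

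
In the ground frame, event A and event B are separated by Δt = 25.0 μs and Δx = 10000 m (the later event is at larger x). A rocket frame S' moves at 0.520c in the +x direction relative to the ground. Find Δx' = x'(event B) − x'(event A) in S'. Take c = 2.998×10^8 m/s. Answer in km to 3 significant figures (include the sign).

Δx' ≈ 7.14 km

γ = 1/√(1 − 0.520²) = 1.1707
Δx' = γ(Δx − vΔt) = 1.1707 × (10000 m − 0.520×(2.998×10^8 m/s)×25.0×10^-6 s)
= 1.1707 × (6102.6 m) = 7.14 km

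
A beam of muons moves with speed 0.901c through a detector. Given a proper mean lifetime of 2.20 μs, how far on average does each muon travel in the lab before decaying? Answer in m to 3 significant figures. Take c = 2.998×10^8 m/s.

d ≈ 1370 m

γ = 1/√(1 − 0.901²) = 2.3051
Dilated lifetime: Δt = γτ₀ = 2.3051 × 2.20 μs = 5.0712 μs
d = vΔt = 0.901c × 5.0712 μs = 2.7012×10^8 m/s × 5.0712×10^-6 s = 1370 m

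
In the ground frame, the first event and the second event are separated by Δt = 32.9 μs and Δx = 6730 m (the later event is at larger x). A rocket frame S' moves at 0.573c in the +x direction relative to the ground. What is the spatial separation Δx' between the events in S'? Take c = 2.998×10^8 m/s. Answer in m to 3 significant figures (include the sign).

Δx' ≈ 1320 m

γ = 1/√(1 − 0.573²) = 1.2202
Δx' = γ(Δx − vΔt) = 1.2202 × (6730 m − 0.573×(2.998×10^8 m/s)×32.9×10^-6 s)
= 1.2202 × (1078.3 m) = 1320 m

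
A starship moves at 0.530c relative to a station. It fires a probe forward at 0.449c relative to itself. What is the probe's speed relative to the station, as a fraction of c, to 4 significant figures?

Relativistic velocity addition: u = (u' + v)/(1 + u'v/c²)
= (0.449 + 0.530)/(1 + 0.449×0.530) = 0.9790/1.23797 = 0.7908

u ≈ 0.7908c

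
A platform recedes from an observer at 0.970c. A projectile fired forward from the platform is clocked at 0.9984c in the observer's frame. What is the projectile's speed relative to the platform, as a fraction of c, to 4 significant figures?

u' ≈ 0.9001c

Inverse velocity addition: u' = (u − v)/(1 − uv/c²)
= (0.9984 − 0.970)/(1 − 0.9984×0.970) = 0.02840/0.0315520 = 0.9001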